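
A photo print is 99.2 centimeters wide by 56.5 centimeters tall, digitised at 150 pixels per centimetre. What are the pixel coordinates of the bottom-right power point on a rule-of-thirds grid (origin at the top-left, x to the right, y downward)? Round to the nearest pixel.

In pixels the canvas is 99.2 × 150 = 14880 wide and 56.5 × 150 = 8475 tall.
The bottom-right point is two-thirds across and two-thirds down:
x = 2 × 14880/3 ≈ 9920; y = 2 × 8475/3 ≈ 5650.

x = 9920 px, y = 5650 px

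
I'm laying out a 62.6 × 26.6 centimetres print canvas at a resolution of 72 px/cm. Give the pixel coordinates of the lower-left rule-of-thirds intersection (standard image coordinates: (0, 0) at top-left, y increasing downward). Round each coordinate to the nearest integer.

(1502, 1277)

In pixels the canvas is 62.6 × 72 = 4507.2 wide and 26.6 × 72 = 1915.2 tall.
The lower-left point is one-third across and two-thirds down:
x = 1 × 4507.2/3 ≈ 1502; y = 2 × 1915.2/3 ≈ 1277.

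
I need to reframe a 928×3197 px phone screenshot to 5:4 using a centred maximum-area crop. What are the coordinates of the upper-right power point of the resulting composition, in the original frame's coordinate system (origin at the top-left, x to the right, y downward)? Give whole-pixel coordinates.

928/3197 < 5/4, so the 5:4 crop keeps the full width 928 and trims height to 928 × 4/5 = 742.40 px.
Top offset = (3197 − 742.40)/2 = 1227.30 px; left offset = 0.
Upper-right is two-thirds across and one-third down within the crop:
x = 0.00 + 2 × 928.00/3 ≈ 619; y = 1227.30 + 1 × 742.40/3 ≈ 1475.

(619, 1475)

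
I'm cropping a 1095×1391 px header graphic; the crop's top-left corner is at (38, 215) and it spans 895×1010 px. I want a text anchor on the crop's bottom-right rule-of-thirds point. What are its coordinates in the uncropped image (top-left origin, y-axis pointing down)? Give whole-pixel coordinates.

(635, 888)

One third of the crop width 895 is 298.33 px.
One third of the crop height 1010 is 336.67 px.
The bottom-right point is two-thirds across and two-thirds down within the crop:
x = 38 + 2 × 298.33 ≈ 635; y = 215 + 2 × 336.67 ≈ 888.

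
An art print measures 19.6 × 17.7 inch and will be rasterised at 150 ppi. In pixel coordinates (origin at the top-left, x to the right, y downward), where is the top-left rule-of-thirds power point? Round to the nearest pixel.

(980, 885)

In pixels the canvas is 19.6 × 150 = 2940 wide and 17.7 × 150 = 2655 tall.
The top-left point is one-third across and one-third down:
x = 1 × 2940/3 ≈ 980; y = 1 × 2655/3 ≈ 885.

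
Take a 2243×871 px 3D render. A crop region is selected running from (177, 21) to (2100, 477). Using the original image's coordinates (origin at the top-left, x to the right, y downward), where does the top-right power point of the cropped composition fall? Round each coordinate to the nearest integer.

(1459, 173)

Crop width = 2100 − 177 = 1923 px; one third is 641.00 px.
Crop height = 477 − 21 = 456 px; one third is 152.00 px.
The top-right point is two-thirds across and one-third down within the crop:
x = 177 + 2 × 641.00 ≈ 1459; y = 21 + 1 × 152.00 ≈ 173.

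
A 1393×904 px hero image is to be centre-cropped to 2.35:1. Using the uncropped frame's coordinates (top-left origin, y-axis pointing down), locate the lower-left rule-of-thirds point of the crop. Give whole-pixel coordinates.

1393/904 < 2.35/1, so the 2.35:1 crop keeps the full width 1393 and trims height to 1393 × 1/2.35 = 592.77 px.
Top offset = (904 − 592.77)/2 = 155.62 px; left offset = 0.
Lower-left is one-third across and two-thirds down within the crop:
x = 0.00 + 1 × 1393.00/3 ≈ 464; y = 155.62 + 2 × 592.77/3 ≈ 551.

(464, 551)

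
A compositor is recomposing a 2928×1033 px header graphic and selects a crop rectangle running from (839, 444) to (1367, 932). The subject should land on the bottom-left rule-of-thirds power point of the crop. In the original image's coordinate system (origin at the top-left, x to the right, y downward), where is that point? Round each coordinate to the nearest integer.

x = 1015 px, y = 769 px

Crop width = 1367 − 839 = 528 px; one third is 176.00 px.
Crop height = 932 − 444 = 488 px; one third is 162.67 px.
The bottom-left point is one-third across and two-thirds down within the crop:
x = 839 + 1 × 176.00 ≈ 1015; y = 444 + 2 × 162.67 ≈ 769.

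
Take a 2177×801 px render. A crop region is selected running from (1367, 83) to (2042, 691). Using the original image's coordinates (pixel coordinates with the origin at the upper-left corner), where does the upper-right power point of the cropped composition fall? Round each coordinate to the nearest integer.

Crop width = 2042 − 1367 = 675 px; one third is 225.00 px.
Crop height = 691 − 83 = 608 px; one third is 202.67 px.
The upper-right point is two-thirds across and one-third down within the crop:
x = 1367 + 2 × 225.00 ≈ 1817; y = 83 + 1 × 202.67 ≈ 286.

(1817, 286)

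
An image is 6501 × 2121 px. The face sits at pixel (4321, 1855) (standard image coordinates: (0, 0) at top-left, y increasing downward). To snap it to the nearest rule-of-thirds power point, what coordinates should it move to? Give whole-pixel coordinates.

(4334, 1414)

Third lines: x ∈ {2167, 4334}, y ∈ {707, 1414}.
4321 is closer to x = 4334; 1855 is closer to y = 1414.
So the nearest intersection is the lower-right power point.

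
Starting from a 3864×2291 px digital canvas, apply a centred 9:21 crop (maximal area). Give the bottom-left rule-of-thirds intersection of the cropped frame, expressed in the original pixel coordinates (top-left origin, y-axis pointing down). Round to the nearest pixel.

3864/2291 > 9/21, so the 9:21 crop keeps the full height 2291 and trims width to 2291 × 9/21 = 981.86 px.
Left offset = (3864 − 981.86)/2 = 1441.07 px; top offset = 0.
Bottom-left is one-third across and two-thirds down within the crop:
x = 1441.07 + 1 × 981.86/3 ≈ 1768; y = 0.00 + 2 × 2291.00/3 ≈ 1527.

(1768, 1527)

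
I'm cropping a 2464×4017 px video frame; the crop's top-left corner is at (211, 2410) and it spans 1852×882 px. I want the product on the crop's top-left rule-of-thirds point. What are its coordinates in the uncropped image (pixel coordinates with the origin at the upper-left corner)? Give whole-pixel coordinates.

x = 828 px, y = 2704 px

One third of the crop width 1852 is 617.33 px.
One third of the crop height 882 is 294.00 px.
The top-left point is one-third across and one-third down within the crop:
x = 211 + 1 × 617.33 ≈ 828; y = 2410 + 1 × 294.00 ≈ 2704.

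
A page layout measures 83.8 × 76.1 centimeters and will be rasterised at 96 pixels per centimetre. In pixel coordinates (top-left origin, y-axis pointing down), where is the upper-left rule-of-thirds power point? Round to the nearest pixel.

In pixels the canvas is 83.8 × 96 = 8044.8 wide and 76.1 × 96 = 7305.6 tall.
The upper-left point is one-third across and one-third down:
x = 1 × 8044.8/3 ≈ 2682; y = 1 × 7305.6/3 ≈ 2435.

x = 2682 px, y = 2435 px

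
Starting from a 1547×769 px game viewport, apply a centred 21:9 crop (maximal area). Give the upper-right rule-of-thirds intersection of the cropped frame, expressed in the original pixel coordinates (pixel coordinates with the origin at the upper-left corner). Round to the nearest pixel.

1547/769 < 21/9, so the 21:9 crop keeps the full width 1547 and trims height to 1547 × 9/21 = 663.00 px.
Top offset = (769 − 663.00)/2 = 53.00 px; left offset = 0.
Upper-right is two-thirds across and one-third down within the crop:
x = 0.00 + 2 × 1547.00/3 ≈ 1031; y = 53.00 + 1 × 663.00/3 ≈ 274.

(1031, 274)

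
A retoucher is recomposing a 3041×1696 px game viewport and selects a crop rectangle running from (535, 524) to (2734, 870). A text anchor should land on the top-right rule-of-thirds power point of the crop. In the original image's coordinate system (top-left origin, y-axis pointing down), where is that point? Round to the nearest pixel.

x = 2001 px, y = 639 px

Crop width = 2734 − 535 = 2199 px; one third is 733.00 px.
Crop height = 870 − 524 = 346 px; one third is 115.33 px.
The top-right point is two-thirds across and one-third down within the crop:
x = 535 + 2 × 733.00 ≈ 2001; y = 524 + 1 × 115.33 ≈ 639.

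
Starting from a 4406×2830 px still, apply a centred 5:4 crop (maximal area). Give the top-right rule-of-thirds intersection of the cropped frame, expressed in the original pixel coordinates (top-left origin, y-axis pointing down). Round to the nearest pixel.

4406/2830 > 5/4, so the 5:4 crop keeps the full height 2830 and trims width to 2830 × 5/4 = 3537.50 px.
Left offset = (4406 − 3537.50)/2 = 434.25 px; top offset = 0.
Top-right is two-thirds across and one-third down within the crop:
x = 434.25 + 2 × 3537.50/3 ≈ 2793; y = 0.00 + 1 × 2830.00/3 ≈ 943.

(2793, 943)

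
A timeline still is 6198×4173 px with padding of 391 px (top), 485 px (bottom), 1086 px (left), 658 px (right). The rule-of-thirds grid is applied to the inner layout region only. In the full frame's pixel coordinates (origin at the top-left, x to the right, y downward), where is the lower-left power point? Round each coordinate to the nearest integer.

(2571, 2589)

Content width = 6198 − 1086 − 658 = 4454 px; content height = 4173 − 391 − 485 = 3297 px.
Lower-left is one-third across and two-thirds down within the inner layout region.
x = 1086 + 1 × 4454/3 = 1086 + 1484.67 ≈ 2571
y = 391 + 2 × 3297/3 = 391 + 2198.00 ≈ 2589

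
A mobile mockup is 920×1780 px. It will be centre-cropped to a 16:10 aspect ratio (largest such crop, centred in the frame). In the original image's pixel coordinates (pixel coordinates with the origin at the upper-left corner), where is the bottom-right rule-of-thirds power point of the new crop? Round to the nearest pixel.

920/1780 < 16/10, so the 16:10 crop keeps the full width 920 and trims height to 920 × 10/16 = 575.00 px.
Top offset = (1780 − 575.00)/2 = 602.50 px; left offset = 0.
Bottom-right is two-thirds across and two-thirds down within the crop:
x = 0.00 + 2 × 920.00/3 ≈ 613; y = 602.50 + 2 × 575.00/3 ≈ 986.

x = 613 px, y = 986 px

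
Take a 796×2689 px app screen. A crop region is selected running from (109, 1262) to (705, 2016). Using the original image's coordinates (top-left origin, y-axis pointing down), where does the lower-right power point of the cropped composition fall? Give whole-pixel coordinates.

Crop width = 705 − 109 = 596 px; one third is 198.67 px.
Crop height = 2016 − 1262 = 754 px; one third is 251.33 px.
The lower-right point is two-thirds across and two-thirds down within the crop:
x = 109 + 2 × 198.67 ≈ 506; y = 1262 + 2 × 251.33 ≈ 1765.

(506, 1765)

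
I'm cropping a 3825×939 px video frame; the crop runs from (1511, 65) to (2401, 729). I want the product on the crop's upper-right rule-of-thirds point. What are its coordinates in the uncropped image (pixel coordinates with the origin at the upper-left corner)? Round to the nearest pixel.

(2104, 286)

Crop width = 2401 − 1511 = 890 px; one third is 296.67 px.
Crop height = 729 − 65 = 664 px; one third is 221.33 px.
The upper-right point is two-thirds across and one-third down within the crop:
x = 1511 + 2 × 296.67 ≈ 2104; y = 65 + 1 × 221.33 ≈ 286.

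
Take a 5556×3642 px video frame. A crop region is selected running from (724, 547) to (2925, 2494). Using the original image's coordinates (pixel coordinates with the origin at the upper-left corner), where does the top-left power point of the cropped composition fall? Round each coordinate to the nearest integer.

x = 1458 px, y = 1196 px

Crop width = 2925 − 724 = 2201 px; one third is 733.67 px.
Crop height = 2494 − 547 = 1947 px; one third is 649.00 px.
The top-left point is one-third across and one-third down within the crop:
x = 724 + 1 × 733.67 ≈ 1458; y = 547 + 1 × 649.00 ≈ 1196.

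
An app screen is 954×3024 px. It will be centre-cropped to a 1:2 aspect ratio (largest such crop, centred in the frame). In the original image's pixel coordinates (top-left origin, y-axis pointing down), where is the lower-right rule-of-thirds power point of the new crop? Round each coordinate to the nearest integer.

(636, 1830)

954/3024 < 1/2, so the 1:2 crop keeps the full width 954 and trims height to 954 × 2/1 = 1908.00 px.
Top offset = (3024 − 1908.00)/2 = 558.00 px; left offset = 0.
Lower-right is two-thirds across and two-thirds down within the crop:
x = 0.00 + 2 × 954.00/3 ≈ 636; y = 558.00 + 2 × 1908.00/3 ≈ 1830.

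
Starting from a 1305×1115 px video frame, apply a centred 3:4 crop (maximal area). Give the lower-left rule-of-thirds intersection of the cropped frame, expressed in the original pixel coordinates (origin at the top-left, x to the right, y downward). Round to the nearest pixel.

x = 513 px, y = 743 px

1305/1115 > 3/4, so the 3:4 crop keeps the full height 1115 and trims width to 1115 × 3/4 = 836.25 px.
Left offset = (1305 − 836.25)/2 = 234.38 px; top offset = 0.
Lower-left is one-third across and two-thirds down within the crop:
x = 234.38 + 1 × 836.25/3 ≈ 513; y = 0.00 + 2 × 1115.00/3 ≈ 743.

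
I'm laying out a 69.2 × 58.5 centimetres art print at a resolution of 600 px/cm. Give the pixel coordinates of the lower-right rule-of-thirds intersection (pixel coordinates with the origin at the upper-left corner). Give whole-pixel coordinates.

In pixels the canvas is 69.2 × 600 = 41520 wide and 58.5 × 600 = 35100 tall.
The lower-right point is two-thirds across and two-thirds down:
x = 2 × 41520/3 ≈ 27680; y = 2 × 35100/3 ≈ 23400.

x = 27680 px, y = 23400 px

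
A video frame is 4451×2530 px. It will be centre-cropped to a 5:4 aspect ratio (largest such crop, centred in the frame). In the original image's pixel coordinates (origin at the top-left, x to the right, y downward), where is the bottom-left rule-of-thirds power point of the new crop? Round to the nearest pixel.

4451/2530 > 5/4, so the 5:4 crop keeps the full height 2530 and trims width to 2530 × 5/4 = 3162.50 px.
Left offset = (4451 − 3162.50)/2 = 644.25 px; top offset = 0.
Bottom-left is one-third across and two-thirds down within the crop:
x = 644.25 + 1 × 3162.50/3 ≈ 1698; y = 0.00 + 2 × 2530.00/3 ≈ 1687.

x = 1698 px, y = 1687 px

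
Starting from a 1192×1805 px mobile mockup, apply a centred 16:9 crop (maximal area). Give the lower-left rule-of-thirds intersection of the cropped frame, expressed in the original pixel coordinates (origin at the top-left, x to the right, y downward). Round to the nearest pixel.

1192/1805 < 16/9, so the 16:9 crop keeps the full width 1192 and trims height to 1192 × 9/16 = 670.50 px.
Top offset = (1805 − 670.50)/2 = 567.25 px; left offset = 0.
Lower-left is one-third across and two-thirds down within the crop:
x = 0.00 + 1 × 1192.00/3 ≈ 397; y = 567.25 + 2 × 670.50/3 ≈ 1014.

x = 397 px, y = 1014 px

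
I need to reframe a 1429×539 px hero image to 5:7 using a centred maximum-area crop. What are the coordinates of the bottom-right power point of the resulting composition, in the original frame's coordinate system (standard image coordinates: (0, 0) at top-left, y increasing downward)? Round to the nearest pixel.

1429/539 > 5/7, so the 5:7 crop keeps the full height 539 and trims width to 539 × 5/7 = 385.00 px.
Left offset = (1429 − 385.00)/2 = 522.00 px; top offset = 0.
Bottom-right is two-thirds across and two-thirds down within the crop:
x = 522.00 + 2 × 385.00/3 ≈ 779; y = 0.00 + 2 × 539.00/3 ≈ 359.

(779, 359)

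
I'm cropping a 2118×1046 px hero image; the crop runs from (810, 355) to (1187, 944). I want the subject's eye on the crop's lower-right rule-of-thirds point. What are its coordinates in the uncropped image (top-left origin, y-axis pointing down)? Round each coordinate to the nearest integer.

Crop width = 1187 − 810 = 377 px; one third is 125.67 px.
Crop height = 944 − 355 = 589 px; one third is 196.33 px.
The lower-right point is two-thirds across and two-thirds down within the crop:
x = 810 + 2 × 125.67 ≈ 1061; y = 355 + 2 × 196.33 ≈ 748.

(1061, 748)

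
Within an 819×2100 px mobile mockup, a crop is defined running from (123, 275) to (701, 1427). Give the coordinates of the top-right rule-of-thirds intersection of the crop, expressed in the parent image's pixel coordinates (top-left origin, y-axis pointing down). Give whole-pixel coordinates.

(508, 659)

Crop width = 701 − 123 = 578 px; one third is 192.67 px.
Crop height = 1427 − 275 = 1152 px; one third is 384.00 px.
The top-right point is two-thirds across and one-third down within the crop:
x = 123 + 2 × 192.67 ≈ 508; y = 275 + 1 × 384.00 ≈ 659.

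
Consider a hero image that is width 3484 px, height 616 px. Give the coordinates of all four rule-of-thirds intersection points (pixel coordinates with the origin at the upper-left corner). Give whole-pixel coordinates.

One third of 3484 is 1161.33; one third of 616 is 205.33.
Vertical third lines at x = 1161 and x = 2323; horizontal third lines at y = 205 and y = 411.

(1161, 205), (2323, 205), (1161, 411), (2323, 411)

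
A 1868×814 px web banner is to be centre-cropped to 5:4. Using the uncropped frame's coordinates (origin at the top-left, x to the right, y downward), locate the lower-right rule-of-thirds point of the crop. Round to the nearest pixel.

x = 1104 px, y = 543 px

1868/814 > 5/4, so the 5:4 crop keeps the full height 814 and trims width to 814 × 5/4 = 1017.50 px.
Left offset = (1868 − 1017.50)/2 = 425.25 px; top offset = 0.
Lower-right is two-thirds across and two-thirds down within the crop:
x = 425.25 + 2 × 1017.50/3 ≈ 1104; y = 0.00 + 2 × 814.00/3 ≈ 543.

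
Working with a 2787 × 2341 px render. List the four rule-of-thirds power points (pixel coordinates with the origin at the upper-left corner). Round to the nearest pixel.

One third of 2787 is 929; one third of 2341 is 780.33.
Vertical third lines at x = 929 and x = 1858; horizontal third lines at y = 780 and y = 1561.

(929, 780), (1858, 780), (929, 1561), (1858, 1561)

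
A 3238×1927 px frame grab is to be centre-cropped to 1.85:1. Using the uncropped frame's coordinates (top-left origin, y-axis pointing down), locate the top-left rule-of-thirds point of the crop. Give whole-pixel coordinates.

(1079, 672)

3238/1927 < 1.85/1, so the 1.85:1 crop keeps the full width 3238 and trims height to 3238 × 1/1.85 = 1750.27 px.
Top offset = (1927 − 1750.27)/2 = 88.36 px; left offset = 0.
Top-left is one-third across and one-third down within the crop:
x = 0.00 + 1 × 3238.00/3 ≈ 1079; y = 88.36 + 1 × 1750.27/3 ≈ 672.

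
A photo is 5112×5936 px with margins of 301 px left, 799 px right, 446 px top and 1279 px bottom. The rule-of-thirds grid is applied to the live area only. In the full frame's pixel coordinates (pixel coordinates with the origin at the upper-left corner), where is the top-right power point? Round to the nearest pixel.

x = 2976 px, y = 1850 px

Content width = 5112 − 301 − 799 = 4012 px; content height = 5936 − 446 − 1279 = 4211 px.
Top-right is two-thirds across and one-third down within the live area.
x = 301 + 2 × 4012/3 = 301 + 2674.67 ≈ 2976
y = 446 + 1 × 4211/3 = 446 + 1403.67 ≈ 1850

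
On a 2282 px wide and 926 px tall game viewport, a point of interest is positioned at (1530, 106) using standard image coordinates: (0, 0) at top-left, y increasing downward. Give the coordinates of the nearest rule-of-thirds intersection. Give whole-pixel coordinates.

x = 1521 px, y = 309 px

Third lines: x ∈ {761, 1521}, y ∈ {309, 617}.
1530 is closer to x = 1521; 106 is closer to y = 309.
So the nearest intersection is the upper-right power point.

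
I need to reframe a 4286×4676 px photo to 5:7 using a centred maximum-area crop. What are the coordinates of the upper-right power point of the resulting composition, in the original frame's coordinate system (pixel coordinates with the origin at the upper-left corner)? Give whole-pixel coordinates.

x = 2700 px, y = 1559 px

4286/4676 > 5/7, so the 5:7 crop keeps the full height 4676 and trims width to 4676 × 5/7 = 3340.00 px.
Left offset = (4286 − 3340.00)/2 = 473.00 px; top offset = 0.
Upper-right is two-thirds across and one-third down within the crop:
x = 473.00 + 2 × 3340.00/3 ≈ 2700; y = 0.00 + 1 × 4676.00/3 ≈ 1559.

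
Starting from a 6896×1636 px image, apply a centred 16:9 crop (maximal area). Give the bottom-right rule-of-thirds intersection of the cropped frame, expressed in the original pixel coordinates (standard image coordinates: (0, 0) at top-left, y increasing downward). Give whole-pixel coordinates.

6896/1636 > 16/9, so the 16:9 crop keeps the full height 1636 and trims width to 1636 × 16/9 = 2908.44 px.
Left offset = (6896 − 2908.44)/2 = 1993.78 px; top offset = 0.
Bottom-right is two-thirds across and two-thirds down within the crop:
x = 1993.78 + 2 × 2908.44/3 ≈ 3933; y = 0.00 + 2 × 1636.00/3 ≈ 1091.

(3933, 1091)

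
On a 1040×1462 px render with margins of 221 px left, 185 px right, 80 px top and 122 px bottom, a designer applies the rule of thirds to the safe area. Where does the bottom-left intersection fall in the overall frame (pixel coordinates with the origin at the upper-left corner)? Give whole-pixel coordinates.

Content width = 1040 − 221 − 185 = 634 px; content height = 1462 − 80 − 122 = 1260 px.
Bottom-left is one-third across and two-thirds down within the safe area.
x = 221 + 1 × 634/3 = 221 + 211.33 ≈ 432
y = 80 + 2 × 1260/3 = 80 + 840.00 ≈ 920

(432, 920)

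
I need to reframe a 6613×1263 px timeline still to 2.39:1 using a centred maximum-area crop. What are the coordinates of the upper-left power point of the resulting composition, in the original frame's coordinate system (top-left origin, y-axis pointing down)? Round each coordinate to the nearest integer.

6613/1263 > 2.39/1, so the 2.39:1 crop keeps the full height 1263 and trims width to 1263 × 2.39/1 = 3018.57 px.
Left offset = (6613 − 3018.57)/2 = 1797.21 px; top offset = 0.
Upper-left is one-third across and one-third down within the crop:
x = 1797.21 + 1 × 3018.57/3 ≈ 2803; y = 0.00 + 1 × 1263.00/3 ≈ 421.

x = 2803 px, y = 421 px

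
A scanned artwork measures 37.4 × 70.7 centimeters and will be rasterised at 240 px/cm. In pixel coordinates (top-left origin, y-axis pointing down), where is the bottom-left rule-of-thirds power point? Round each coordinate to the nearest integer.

In pixels the canvas is 37.4 × 240 = 8976 wide and 70.7 × 240 = 16968 tall.
The bottom-left point is one-third across and two-thirds down:
x = 1 × 8976/3 ≈ 2992; y = 2 × 16968/3 ≈ 11312.

x = 2992 px, y = 11312 px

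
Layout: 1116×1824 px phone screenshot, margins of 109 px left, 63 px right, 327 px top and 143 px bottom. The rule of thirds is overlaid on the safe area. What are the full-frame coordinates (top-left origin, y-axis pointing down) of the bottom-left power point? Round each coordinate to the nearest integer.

Content width = 1116 − 109 − 63 = 944 px; content height = 1824 − 327 − 143 = 1354 px.
Bottom-left is one-third across and two-thirds down within the safe area.
x = 109 + 1 × 944/3 = 109 + 314.67 ≈ 424
y = 327 + 2 × 1354/3 = 327 + 902.67 ≈ 1230

x = 424 px, y = 1230 px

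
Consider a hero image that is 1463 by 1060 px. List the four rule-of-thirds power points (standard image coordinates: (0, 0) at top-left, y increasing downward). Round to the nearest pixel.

One third of 1463 is 487.67; one third of 1060 is 353.33.
Vertical third lines at x = 488 and x = 975; horizontal third lines at y = 353 and y = 707.

(488, 353), (975, 353), (488, 707), (975, 707)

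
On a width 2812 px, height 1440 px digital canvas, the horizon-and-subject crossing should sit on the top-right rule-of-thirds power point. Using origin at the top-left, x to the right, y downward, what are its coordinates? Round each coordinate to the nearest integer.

The top-right point sits two-thirds of the way across and one-third of the way down.
x = 2 × 2812/3 ≈ 1875; y = 1 × 1440/3 ≈ 480.

(1875, 480)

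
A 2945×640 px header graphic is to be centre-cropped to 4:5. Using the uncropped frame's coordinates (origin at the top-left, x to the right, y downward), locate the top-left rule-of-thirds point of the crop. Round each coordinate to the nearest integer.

2945/640 > 4/5, so the 4:5 crop keeps the full height 640 and trims width to 640 × 4/5 = 512.00 px.
Left offset = (2945 − 512.00)/2 = 1216.50 px; top offset = 0.
Top-left is one-third across and one-third down within the crop:
x = 1216.50 + 1 × 512.00/3 ≈ 1387; y = 0.00 + 1 × 640.00/3 ≈ 213.

x = 1387 px, y = 213 px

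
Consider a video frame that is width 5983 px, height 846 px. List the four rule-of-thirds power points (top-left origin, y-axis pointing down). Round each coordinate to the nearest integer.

One third of 5983 is 1994.33; one third of 846 is 282.
Vertical third lines at x = 1994 and x = 3989; horizontal third lines at y = 282 and y = 564.

(1994, 282), (3989, 282), (1994, 564), (3989, 564)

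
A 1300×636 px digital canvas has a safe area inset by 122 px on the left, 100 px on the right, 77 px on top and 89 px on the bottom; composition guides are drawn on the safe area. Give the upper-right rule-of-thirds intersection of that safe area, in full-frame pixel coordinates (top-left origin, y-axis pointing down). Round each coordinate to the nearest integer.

x = 841 px, y = 234 px

Content width = 1300 − 122 − 100 = 1078 px; content height = 636 − 77 − 89 = 470 px.
Upper-right is two-thirds across and one-third down within the safe area.
x = 122 + 2 × 1078/3 = 122 + 718.67 ≈ 841
y = 77 + 1 × 470/3 = 77 + 156.67 ≈ 234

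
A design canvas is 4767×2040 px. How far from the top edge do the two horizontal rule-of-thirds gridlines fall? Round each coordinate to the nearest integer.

y = 680 px and y = 1360 px

2040 / 3 = 680, so the horizontal lines sit at one and two thirds of 2040.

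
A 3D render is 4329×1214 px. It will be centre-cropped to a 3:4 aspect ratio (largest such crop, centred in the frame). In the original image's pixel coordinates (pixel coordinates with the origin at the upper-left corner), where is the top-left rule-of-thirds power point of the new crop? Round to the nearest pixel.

(2013, 405)

4329/1214 > 3/4, so the 3:4 crop keeps the full height 1214 and trims width to 1214 × 3/4 = 910.50 px.
Left offset = (4329 − 910.50)/2 = 1709.25 px; top offset = 0.
Top-left is one-third across and one-third down within the crop:
x = 1709.25 + 1 × 910.50/3 ≈ 2013; y = 0.00 + 1 × 1214.00/3 ≈ 405.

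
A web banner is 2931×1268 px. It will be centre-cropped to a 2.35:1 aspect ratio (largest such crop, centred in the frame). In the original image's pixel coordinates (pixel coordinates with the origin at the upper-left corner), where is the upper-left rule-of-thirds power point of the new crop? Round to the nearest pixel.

x = 977 px, y = 426 px

2931/1268 < 2.35/1, so the 2.35:1 crop keeps the full width 2931 and trims height to 2931 × 1/2.35 = 1247.23 px.
Top offset = (1268 − 1247.23)/2 = 10.38 px; left offset = 0.
Upper-left is one-third across and one-third down within the crop:
x = 0.00 + 1 × 2931.00/3 ≈ 977; y = 10.38 + 1 × 1247.23/3 ≈ 426.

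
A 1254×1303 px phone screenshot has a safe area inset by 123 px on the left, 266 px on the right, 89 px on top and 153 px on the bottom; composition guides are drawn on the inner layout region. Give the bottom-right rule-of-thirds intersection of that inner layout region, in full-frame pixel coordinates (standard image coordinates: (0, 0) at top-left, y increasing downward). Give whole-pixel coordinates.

(700, 796)

Content width = 1254 − 123 − 266 = 865 px; content height = 1303 − 89 − 153 = 1061 px.
Bottom-right is two-thirds across and two-thirds down within the inner layout region.
x = 123 + 2 × 865/3 = 123 + 576.67 ≈ 700
y = 89 + 2 × 1061/3 = 89 + 707.33 ≈ 796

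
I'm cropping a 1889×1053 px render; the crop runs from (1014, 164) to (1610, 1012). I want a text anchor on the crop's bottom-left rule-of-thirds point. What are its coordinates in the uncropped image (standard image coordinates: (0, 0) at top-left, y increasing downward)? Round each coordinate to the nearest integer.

Crop width = 1610 − 1014 = 596 px; one third is 198.67 px.
Crop height = 1012 − 164 = 848 px; one third is 282.67 px.
The bottom-left point is one-third across and two-thirds down within the crop:
x = 1014 + 1 × 198.67 ≈ 1213; y = 164 + 2 × 282.67 ≈ 729.

x = 1213 px, y = 729 px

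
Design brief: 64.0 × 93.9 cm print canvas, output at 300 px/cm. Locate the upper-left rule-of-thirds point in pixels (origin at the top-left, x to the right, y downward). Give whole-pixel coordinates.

In pixels the canvas is 64.0 × 300 = 19200 wide and 93.9 × 300 = 28170 tall.
The upper-left point is one-third across and one-third down:
x = 1 × 19200/3 ≈ 6400; y = 1 × 28170/3 ≈ 9390.

x = 6400 px, y = 9390 px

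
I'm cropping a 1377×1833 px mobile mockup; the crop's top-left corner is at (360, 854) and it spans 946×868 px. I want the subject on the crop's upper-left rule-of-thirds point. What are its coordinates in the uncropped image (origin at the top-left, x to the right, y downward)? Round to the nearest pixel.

(675, 1143)

One third of the crop width 946 is 315.33 px.
One third of the crop height 868 is 289.33 px.
The upper-left point is one-third across and one-third down within the crop:
x = 360 + 1 × 315.33 ≈ 675; y = 854 + 1 × 289.33 ≈ 1143.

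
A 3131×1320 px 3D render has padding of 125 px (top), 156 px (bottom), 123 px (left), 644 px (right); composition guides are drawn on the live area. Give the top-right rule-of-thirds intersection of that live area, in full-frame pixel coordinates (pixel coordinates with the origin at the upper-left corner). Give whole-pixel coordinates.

x = 1699 px, y = 471 px

Content width = 3131 − 123 − 644 = 2364 px; content height = 1320 − 125 − 156 = 1039 px.
Top-right is two-thirds across and one-third down within the live area.
x = 123 + 2 × 2364/3 = 123 + 1576.00 ≈ 1699
y = 125 + 1 × 1039/3 = 125 + 346.33 ≈ 471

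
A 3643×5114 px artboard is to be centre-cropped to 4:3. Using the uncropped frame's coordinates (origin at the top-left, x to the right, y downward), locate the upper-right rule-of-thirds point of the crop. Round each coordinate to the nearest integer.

3643/5114 < 4/3, so the 4:3 crop keeps the full width 3643 and trims height to 3643 × 3/4 = 2732.25 px.
Top offset = (5114 − 2732.25)/2 = 1190.88 px; left offset = 0.
Upper-right is two-thirds across and one-third down within the crop:
x = 0.00 + 2 × 3643.00/3 ≈ 2429; y = 1190.88 + 1 × 2732.25/3 ≈ 2102.

(2429, 2102)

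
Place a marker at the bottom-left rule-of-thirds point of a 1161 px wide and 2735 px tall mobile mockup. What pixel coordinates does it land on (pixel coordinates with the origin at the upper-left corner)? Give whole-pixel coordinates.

The bottom-left point sits one-third of the way across and two-thirds of the way down.
x = 1 × 1161/3 ≈ 387; y = 2 × 2735/3 ≈ 1823.

(387, 1823)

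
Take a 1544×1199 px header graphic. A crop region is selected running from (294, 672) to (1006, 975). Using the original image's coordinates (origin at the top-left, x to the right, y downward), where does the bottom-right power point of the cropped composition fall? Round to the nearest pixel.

x = 769 px, y = 874 px

Crop width = 1006 − 294 = 712 px; one third is 237.33 px.
Crop height = 975 − 672 = 303 px; one third is 101.00 px.
The bottom-right point is two-thirds across and two-thirds down within the crop:
x = 294 + 2 × 237.33 ≈ 769; y = 672 + 2 × 101.00 ≈ 874.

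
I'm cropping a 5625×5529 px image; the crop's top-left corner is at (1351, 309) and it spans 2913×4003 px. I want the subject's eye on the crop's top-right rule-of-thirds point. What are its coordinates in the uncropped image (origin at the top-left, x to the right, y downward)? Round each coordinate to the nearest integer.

One third of the crop width 2913 is 971.00 px.
One third of the crop height 4003 is 1334.33 px.
The top-right point is two-thirds across and one-third down within the crop:
x = 1351 + 2 × 971.00 ≈ 3293; y = 309 + 1 × 1334.33 ≈ 1643.

x = 3293 px, y = 1643 px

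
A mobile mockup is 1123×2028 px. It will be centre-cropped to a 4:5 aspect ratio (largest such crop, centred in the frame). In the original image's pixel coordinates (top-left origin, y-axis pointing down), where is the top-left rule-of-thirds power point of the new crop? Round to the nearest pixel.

x = 374 px, y = 780 px

1123/2028 < 4/5, so the 4:5 crop keeps the full width 1123 and trims height to 1123 × 5/4 = 1403.75 px.
Top offset = (2028 − 1403.75)/2 = 312.12 px; left offset = 0.
Top-left is one-third across and one-third down within the crop:
x = 0.00 + 1 × 1123.00/3 ≈ 374; y = 312.12 + 1 × 1403.75/3 ≈ 780.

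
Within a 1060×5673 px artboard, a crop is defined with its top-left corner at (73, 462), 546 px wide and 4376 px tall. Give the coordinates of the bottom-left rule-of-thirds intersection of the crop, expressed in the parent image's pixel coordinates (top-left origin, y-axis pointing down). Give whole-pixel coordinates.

x = 255 px, y = 3379 px

One third of the crop width 546 is 182.00 px.
One third of the crop height 4376 is 1458.67 px.
The bottom-left point is one-third across and two-thirds down within the crop:
x = 73 + 1 × 182.00 ≈ 255; y = 462 + 2 × 1458.67 ≈ 3379.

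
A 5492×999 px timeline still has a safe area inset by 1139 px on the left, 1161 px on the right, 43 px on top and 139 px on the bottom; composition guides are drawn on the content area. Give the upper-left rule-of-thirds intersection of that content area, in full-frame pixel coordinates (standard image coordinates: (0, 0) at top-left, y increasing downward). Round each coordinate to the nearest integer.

Content width = 5492 − 1139 − 1161 = 3192 px; content height = 999 − 43 − 139 = 817 px.
Upper-left is one-third across and one-third down within the content area.
x = 1139 + 1 × 3192/3 = 1139 + 1064.00 ≈ 2203
y = 43 + 1 × 817/3 = 43 + 272.33 ≈ 315

x = 2203 px, y = 315 px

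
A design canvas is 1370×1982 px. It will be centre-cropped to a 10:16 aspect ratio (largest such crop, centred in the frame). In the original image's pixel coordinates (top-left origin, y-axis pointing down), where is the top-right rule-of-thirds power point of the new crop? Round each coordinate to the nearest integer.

(891, 661)

1370/1982 > 10/16, so the 10:16 crop keeps the full height 1982 and trims width to 1982 × 10/16 = 1238.75 px.
Left offset = (1370 − 1238.75)/2 = 65.62 px; top offset = 0.
Top-right is two-thirds across and one-third down within the crop:
x = 65.62 + 2 × 1238.75/3 ≈ 891; y = 0.00 + 1 × 1982.00/3 ≈ 661.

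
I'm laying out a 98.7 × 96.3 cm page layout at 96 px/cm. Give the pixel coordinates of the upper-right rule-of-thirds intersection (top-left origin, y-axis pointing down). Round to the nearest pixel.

x = 6317 px, y = 3082 px

In pixels the canvas is 98.7 × 96 = 9475.2 wide and 96.3 × 96 = 9244.8 tall.
The upper-right point is two-thirds across and one-third down:
x = 2 × 9475.2/3 ≈ 6317; y = 1 × 9244.8/3 ≈ 3082.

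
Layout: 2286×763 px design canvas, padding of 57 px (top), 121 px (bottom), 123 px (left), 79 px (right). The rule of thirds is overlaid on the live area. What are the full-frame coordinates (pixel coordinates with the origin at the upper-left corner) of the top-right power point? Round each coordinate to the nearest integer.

Content width = 2286 − 123 − 79 = 2084 px; content height = 763 − 57 − 121 = 585 px.
Top-right is two-thirds across and one-third down within the live area.
x = 123 + 2 × 2084/3 = 123 + 1389.33 ≈ 1512
y = 57 + 1 × 585/3 = 57 + 195.00 ≈ 252

(1512, 252)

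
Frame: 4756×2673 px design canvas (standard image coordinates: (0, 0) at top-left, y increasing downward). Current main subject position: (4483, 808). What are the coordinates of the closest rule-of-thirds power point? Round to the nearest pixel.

Third lines: x ∈ {1585, 3171}, y ∈ {891, 1782}.
4483 is closer to x = 3171; 808 is closer to y = 891.
So the nearest intersection is the upper-right power point.

x = 3171 px, y = 891 px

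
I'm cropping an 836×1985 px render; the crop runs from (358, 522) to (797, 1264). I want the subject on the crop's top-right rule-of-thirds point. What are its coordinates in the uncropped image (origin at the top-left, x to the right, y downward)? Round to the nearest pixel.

Crop width = 797 − 358 = 439 px; one third is 146.33 px.
Crop height = 1264 − 522 = 742 px; one third is 247.33 px.
The top-right point is two-thirds across and one-third down within the crop:
x = 358 + 2 × 146.33 ≈ 651; y = 522 + 1 × 247.33 ≈ 769.

(651, 769)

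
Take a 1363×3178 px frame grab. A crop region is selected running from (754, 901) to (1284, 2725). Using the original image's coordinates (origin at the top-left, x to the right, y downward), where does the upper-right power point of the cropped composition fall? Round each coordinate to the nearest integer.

x = 1107 px, y = 1509 px

Crop width = 1284 − 754 = 530 px; one third is 176.67 px.
Crop height = 2725 − 901 = 1824 px; one third is 608.00 px.
The upper-right point is two-thirds across and one-third down within the crop:
x = 754 + 2 × 176.67 ≈ 1107; y = 901 + 1 × 608.00 ≈ 1509.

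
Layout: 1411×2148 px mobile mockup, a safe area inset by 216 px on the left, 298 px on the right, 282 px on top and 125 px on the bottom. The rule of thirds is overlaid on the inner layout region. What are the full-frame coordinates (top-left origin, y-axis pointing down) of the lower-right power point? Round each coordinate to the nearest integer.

(814, 1443)

Content width = 1411 − 216 − 298 = 897 px; content height = 2148 − 282 − 125 = 1741 px.
Lower-right is two-thirds across and two-thirds down within the inner layout region.
x = 216 + 2 × 897/3 = 216 + 598.00 ≈ 814
y = 282 + 2 × 1741/3 = 282 + 1160.67 ≈ 1443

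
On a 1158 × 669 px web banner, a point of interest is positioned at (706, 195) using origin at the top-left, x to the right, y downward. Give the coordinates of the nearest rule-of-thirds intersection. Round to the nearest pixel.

x = 772 px, y = 223 px

Third lines: x ∈ {386, 772}, y ∈ {223, 446}.
706 is closer to x = 772; 195 is closer to y = 223.
So the nearest intersection is the upper-right power point.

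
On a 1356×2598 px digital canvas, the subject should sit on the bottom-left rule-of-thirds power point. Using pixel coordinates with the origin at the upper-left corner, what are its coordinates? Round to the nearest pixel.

The bottom-left point sits one-third of the way across and two-thirds of the way down.
x = 1 × 1356/3 ≈ 452; y = 2 × 2598/3 ≈ 1732.

x = 452 px, y = 1732 px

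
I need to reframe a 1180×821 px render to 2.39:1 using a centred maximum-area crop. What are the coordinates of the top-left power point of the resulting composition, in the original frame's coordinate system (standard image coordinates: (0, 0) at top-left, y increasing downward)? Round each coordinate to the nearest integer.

1180/821 < 2.39/1, so the 2.39:1 crop keeps the full width 1180 and trims height to 1180 × 1/2.39 = 493.72 px.
Top offset = (821 − 493.72)/2 = 163.64 px; left offset = 0.
Top-left is one-third across and one-third down within the crop:
x = 0.00 + 1 × 1180.00/3 ≈ 393; y = 163.64 + 1 × 493.72/3 ≈ 328.

(393, 328)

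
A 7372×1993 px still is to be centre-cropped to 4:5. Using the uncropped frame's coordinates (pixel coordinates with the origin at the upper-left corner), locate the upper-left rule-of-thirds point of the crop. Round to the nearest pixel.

x = 3420 px, y = 664 px

7372/1993 > 4/5, so the 4:5 crop keeps the full height 1993 and trims width to 1993 × 4/5 = 1594.40 px.
Left offset = (7372 − 1594.40)/2 = 2888.80 px; top offset = 0.
Upper-left is one-third across and one-third down within the crop:
x = 2888.80 + 1 × 1594.40/3 ≈ 3420; y = 0.00 + 1 × 1993.00/3 ≈ 664.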